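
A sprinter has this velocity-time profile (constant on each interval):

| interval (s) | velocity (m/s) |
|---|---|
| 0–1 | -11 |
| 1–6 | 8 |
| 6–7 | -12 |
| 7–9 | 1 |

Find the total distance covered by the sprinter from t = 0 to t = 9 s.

Total distance travelled is ∫|v| dt — sum the magnitudes of each area piece.
0–1 s: |-11| × 1 = 11 m
1–6 s: |8| × 5 = 40 m
6–7 s: |-12| × 1 = 12 m
7–9 s: |1| × 2 = 2 m
Total distance = 65 m

65 m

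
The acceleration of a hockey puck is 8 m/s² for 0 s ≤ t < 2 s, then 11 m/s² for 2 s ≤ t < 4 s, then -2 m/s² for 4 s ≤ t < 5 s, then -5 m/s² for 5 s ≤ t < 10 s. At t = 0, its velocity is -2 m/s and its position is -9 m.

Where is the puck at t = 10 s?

On each constant-a segment, Δv = aΔt and Δx = v₀Δt + ½aΔt²; chain segment to segment.
0–2 s: v starts -2 m/s; Δx = -2·2 + ½·8·2² = 12 m; v ends 14 m/s.
2–4 s: v starts 14 m/s; Δx = 14·2 + ½·11·2² = 50 m; v ends 36 m/s.
4–5 s: v starts 36 m/s; Δx = 36·1 + ½·-2·1² = 35 m; v ends 34 m/s.
5–10 s: v starts 34 m/s; Δx = 34·5 + ½·-5·5² = 107.5 m; v ends 9 m/s.
x(10) = -9 + Σ Δx = 195.5 m.

195.5 m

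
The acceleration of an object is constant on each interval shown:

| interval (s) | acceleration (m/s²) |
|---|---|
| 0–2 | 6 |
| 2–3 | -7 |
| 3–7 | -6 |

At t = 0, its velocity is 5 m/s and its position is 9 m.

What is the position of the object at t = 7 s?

36.5 m

On each constant-a segment, Δv = aΔt and Δx = v₀Δt + ½aΔt²; chain segment to segment.
0–2 s: v starts 5 m/s; Δx = 5·2 + ½·6·2² = 22 m; v ends 17 m/s.
2–3 s: v starts 17 m/s; Δx = 17·1 + ½·-7·1² = 13.5 m; v ends 10 m/s.
3–7 s: v starts 10 m/s; Δx = 10·4 + ½·-6·4² = -8 m; v ends -14 m/s.
x(7) = 9 + Σ Δx = 36.5 m.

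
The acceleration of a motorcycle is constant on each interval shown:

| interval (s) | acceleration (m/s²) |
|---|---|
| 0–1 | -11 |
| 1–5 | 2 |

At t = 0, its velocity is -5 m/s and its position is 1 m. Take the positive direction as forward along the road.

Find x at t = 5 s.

On each constant-a segment, Δv = aΔt and Δx = v₀Δt + ½aΔt²; chain segment to segment.
0–1 s: v starts -5 m/s; Δx = -5·1 + ½·-11·1² = -10.5 m; v ends -16 m/s.
1–5 s: v starts -16 m/s; Δx = -16·4 + ½·2·4² = -48 m; v ends -8 m/s.
x(5) = 1 + Σ Δx = -57.5 m.

-57.5 m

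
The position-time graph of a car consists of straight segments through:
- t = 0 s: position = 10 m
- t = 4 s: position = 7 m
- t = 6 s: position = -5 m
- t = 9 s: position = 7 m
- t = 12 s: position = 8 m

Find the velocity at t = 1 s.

Velocity is the slope of the x-t graph on 0–4 s: (7 − 10)/(4 − 0) = -0.75 m/s.

-0.75 m/s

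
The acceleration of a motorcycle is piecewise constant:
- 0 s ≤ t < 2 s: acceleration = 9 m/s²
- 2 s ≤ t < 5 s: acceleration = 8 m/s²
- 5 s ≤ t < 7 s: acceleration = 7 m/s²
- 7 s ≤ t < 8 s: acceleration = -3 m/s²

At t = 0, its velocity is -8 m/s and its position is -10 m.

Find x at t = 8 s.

186.5 m

On each constant-a segment, Δv = aΔt and Δx = v₀Δt + ½aΔt²; chain segment to segment.
0–2 s: v starts -8 m/s; Δx = -8·2 + ½·9·2² = 2 m; v ends 10 m/s.
2–5 s: v starts 10 m/s; Δx = 10·3 + ½·8·3² = 66 m; v ends 34 m/s.
5–7 s: v starts 34 m/s; Δx = 34·2 + ½·7·2² = 82 m; v ends 48 m/s.
7–8 s: v starts 48 m/s; Δx = 48·1 + ½·-3·1² = 46.5 m; v ends 45 m/s.
x(8) = -10 + Σ Δx = 186.5 m.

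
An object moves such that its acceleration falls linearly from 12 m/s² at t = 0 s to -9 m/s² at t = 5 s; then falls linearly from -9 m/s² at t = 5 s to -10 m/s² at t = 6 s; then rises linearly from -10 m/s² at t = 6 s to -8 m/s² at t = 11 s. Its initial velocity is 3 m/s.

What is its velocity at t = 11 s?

-44 m/s

Δv equals the area under the a-t graph; then v = v₀ + Δv.
0–5 s: ½(12 + -9)(5) = 7.5 m/s
5–6 s: ½(-9 + -10)(1) = -9.5 m/s
6–11 s: ½(-10 + -8)(5) = -45 m/s
Δv = -47 m/s, so v(11) = 3 + (-47) = -44 m/s.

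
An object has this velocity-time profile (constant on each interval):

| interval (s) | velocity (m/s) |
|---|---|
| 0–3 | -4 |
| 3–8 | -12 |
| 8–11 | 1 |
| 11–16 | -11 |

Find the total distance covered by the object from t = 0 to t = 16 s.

130 m

Total distance travelled is ∫|v| dt — sum the magnitudes of each area piece.
0–3 s: |-4| × 3 = 12 m
3–8 s: |-12| × 5 = 60 m
8–11 s: |1| × 3 = 3 m
11–16 s: |-11| × 5 = 55 m
Total distance = 130 m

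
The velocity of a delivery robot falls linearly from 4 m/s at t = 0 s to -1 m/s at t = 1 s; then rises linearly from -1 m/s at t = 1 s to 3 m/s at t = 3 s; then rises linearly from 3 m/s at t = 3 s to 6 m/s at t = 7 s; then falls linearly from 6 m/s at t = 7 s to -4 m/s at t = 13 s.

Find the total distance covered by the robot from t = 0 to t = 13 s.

37.8 m

Total distance travelled is ∫|v| dt — sum the magnitudes of each area piece.
0–1 s: v = 0 at t = 0.8 s; triangle areas 1.6 + 0.1 = 1.7 m
1–3 s: v = 0 at t = 1.5 s; triangle areas 0.25 + 2.25 = 2.5 m
3–7 s: |½(3 + 6)(4)| = 18 m
7–13 s: v = 0 at t = 10.6 s; triangle areas 10.8 + 4.8 = 15.6 m
Total distance = 37.8 m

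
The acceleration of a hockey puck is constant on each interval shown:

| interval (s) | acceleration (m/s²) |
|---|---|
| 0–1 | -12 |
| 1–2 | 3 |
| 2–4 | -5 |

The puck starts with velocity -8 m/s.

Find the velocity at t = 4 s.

-27 m/s

Δv equals the area under the a-t graph; then v = v₀ + Δv.
0–1 s: -12 × 1 = -12 m/s
1–2 s: 3 × 1 = 3 m/s
2–4 s: -5 × 2 = -10 m/s
Δv = -19 m/s, so v(4) = -8 + (-19) = -27 m/s.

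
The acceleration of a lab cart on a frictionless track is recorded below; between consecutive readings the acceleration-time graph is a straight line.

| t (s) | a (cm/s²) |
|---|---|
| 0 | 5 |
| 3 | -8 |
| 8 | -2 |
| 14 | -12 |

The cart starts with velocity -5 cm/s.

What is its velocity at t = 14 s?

-76.5 cm/s

Δv equals the area under the a-t graph; then v = v₀ + Δv.
0–3 s: ½(5 + -8)(3) = -4.5 cm/s
3–8 s: ½(-8 + -2)(5) = -25 cm/s
8–14 s: ½(-2 + -12)(6) = -42 cm/s
Δv = -71.5 cm/s, so v(14) = -5 + (-71.5) = -76.5 cm/s.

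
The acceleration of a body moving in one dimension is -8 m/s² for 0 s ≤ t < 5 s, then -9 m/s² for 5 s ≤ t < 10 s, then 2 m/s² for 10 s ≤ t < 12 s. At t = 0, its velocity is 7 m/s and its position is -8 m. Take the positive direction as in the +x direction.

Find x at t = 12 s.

-502.5 m

On each constant-a segment, Δv = aΔt and Δx = v₀Δt + ½aΔt²; chain segment to segment.
0–5 s: v starts 7 m/s; Δx = 7·5 + ½·-8·5² = -65 m; v ends -33 m/s.
5–10 s: v starts -33 m/s; Δx = -33·5 + ½·-9·5² = -277.5 m; v ends -78 m/s.
10–12 s: v starts -78 m/s; Δx = -78·2 + ½·2·2² = -152 m; v ends -74 m/s.
x(12) = -8 + Σ Δx = -502.5 m.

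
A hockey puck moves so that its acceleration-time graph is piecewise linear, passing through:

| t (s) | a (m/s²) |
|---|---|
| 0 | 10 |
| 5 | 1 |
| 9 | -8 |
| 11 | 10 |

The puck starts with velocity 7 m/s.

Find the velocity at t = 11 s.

Δv equals the area under the a-t graph; then v = v₀ + Δv.
0–5 s: ½(10 + 1)(5) = 27.5 m/s
5–9 s: ½(1 + -8)(4) = -14 m/s
9–11 s: ½(-8 + 10)(2) = 2 m/s
Δv = 15.5 m/s, so v(11) = 7 + (15.5) = 22.5 m/s.

22.5 m/s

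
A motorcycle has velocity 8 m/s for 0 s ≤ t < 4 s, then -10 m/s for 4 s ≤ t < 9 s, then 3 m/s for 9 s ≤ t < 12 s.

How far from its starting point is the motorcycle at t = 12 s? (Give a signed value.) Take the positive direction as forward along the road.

-9 m

Net displacement equals the area under the velocity-time graph (areas below the axis count negative).
0–4 s: 8 × 4 = 32 m
4–9 s: -10 × 5 = -50 m
9–12 s: 3 × 3 = 9 m
Net displacement = -9 m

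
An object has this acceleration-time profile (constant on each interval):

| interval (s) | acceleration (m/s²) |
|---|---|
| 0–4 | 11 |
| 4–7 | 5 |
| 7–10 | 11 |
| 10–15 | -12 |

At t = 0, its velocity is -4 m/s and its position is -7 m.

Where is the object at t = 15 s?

712 m

On each constant-a segment, Δv = aΔt and Δx = v₀Δt + ½aΔt²; chain segment to segment.
0–4 s: v starts -4 m/s; Δx = -4·4 + ½·11·4² = 72 m; v ends 40 m/s.
4–7 s: v starts 40 m/s; Δx = 40·3 + ½·5·3² = 142.5 m; v ends 55 m/s.
7–10 s: v starts 55 m/s; Δx = 55·3 + ½·11·3² = 214.5 m; v ends 88 m/s.
10–15 s: v starts 88 m/s; Δx = 88·5 + ½·-12·5² = 290 m; v ends 28 m/s.
x(15) = -7 + Σ Δx = 712 m.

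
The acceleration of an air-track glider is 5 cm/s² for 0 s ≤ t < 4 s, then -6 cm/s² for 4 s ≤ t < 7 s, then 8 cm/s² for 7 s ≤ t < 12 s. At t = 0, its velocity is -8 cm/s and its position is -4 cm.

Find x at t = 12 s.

On each constant-a segment, Δv = aΔt and Δx = v₀Δt + ½aΔt²; chain segment to segment.
0–4 s: v starts -8 cm/s; Δx = -8·4 + ½·5·4² = 8 cm; v ends 12 cm/s.
4–7 s: v starts 12 cm/s; Δx = 12·3 + ½·-6·3² = 9 cm; v ends -6 cm/s.
7–12 s: v starts -6 cm/s; Δx = -6·5 + ½·8·5² = 70 cm; v ends 34 cm/s.
x(12) = -4 + Σ Δx = 83 cm.

83 cm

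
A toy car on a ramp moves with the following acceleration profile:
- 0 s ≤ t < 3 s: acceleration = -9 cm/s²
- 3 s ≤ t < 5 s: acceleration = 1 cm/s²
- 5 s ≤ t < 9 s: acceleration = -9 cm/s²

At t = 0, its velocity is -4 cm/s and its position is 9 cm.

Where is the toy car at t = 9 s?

-291.5 cm

On each constant-a segment, Δv = aΔt and Δx = v₀Δt + ½aΔt²; chain segment to segment.
0–3 s: v starts -4 cm/s; Δx = -4·3 + ½·-9·3² = -52.5 cm; v ends -31 cm/s.
3–5 s: v starts -31 cm/s; Δx = -31·2 + ½·1·2² = -60 cm; v ends -29 cm/s.
5–9 s: v starts -29 cm/s; Δx = -29·4 + ½·-9·4² = -188 cm; v ends -65 cm/s.
x(9) = 9 + Σ Δx = -291.5 cm.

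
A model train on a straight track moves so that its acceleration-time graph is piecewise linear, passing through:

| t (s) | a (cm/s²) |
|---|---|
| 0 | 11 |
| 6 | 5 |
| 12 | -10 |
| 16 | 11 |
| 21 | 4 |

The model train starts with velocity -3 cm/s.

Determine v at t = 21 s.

Δv equals the area under the a-t graph; then v = v₀ + Δv.
0–6 s: ½(11 + 5)(6) = 48 cm/s
6–12 s: ½(5 + -10)(6) = -15 cm/s
12–16 s: ½(-10 + 11)(4) = 2 cm/s
16–21 s: ½(11 + 4)(5) = 37.5 cm/s
Δv = 72.5 cm/s, so v(21) = -3 + (72.5) = 69.5 cm/s.

69.5 cm/s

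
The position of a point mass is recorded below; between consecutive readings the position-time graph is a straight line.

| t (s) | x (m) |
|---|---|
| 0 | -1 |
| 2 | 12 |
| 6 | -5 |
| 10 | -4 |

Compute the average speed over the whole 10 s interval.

3.1 m/s

Average speed = (total path length)/(elapsed time); on a piecewise-linear x-t graph the path length is Σ|Δx|.
0–2 s: |Δx| = |12 − -1| = 13 m
2–6 s: |Δx| = |-5 − 12| = 17 m
6–10 s: |Δx| = |-4 − -5| = 1 m
Total path = 31 m; average speed = 31/10 = 3.1 m/s.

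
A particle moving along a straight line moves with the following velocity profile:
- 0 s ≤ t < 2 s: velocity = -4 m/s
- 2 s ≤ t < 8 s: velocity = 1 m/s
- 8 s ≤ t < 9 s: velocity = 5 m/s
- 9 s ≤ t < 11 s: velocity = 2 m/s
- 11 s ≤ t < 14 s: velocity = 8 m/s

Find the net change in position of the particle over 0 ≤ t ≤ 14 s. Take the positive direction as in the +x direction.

31 m

Net displacement equals the area under the velocity-time graph (areas below the axis count negative).
0–2 s: -4 × 2 = -8 m
2–8 s: 1 × 6 = 6 m
8–9 s: 5 × 1 = 5 m
9–11 s: 2 × 2 = 4 m
11–14 s: 8 × 3 = 24 m
Net displacement = 31 m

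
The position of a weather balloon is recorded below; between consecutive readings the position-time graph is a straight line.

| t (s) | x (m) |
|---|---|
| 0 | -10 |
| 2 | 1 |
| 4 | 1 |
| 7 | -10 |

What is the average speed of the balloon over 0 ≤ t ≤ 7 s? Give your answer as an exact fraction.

Average speed = (total path length)/(elapsed time); on a piecewise-linear x-t graph the path length is Σ|Δx|.
0–2 s: |Δx| = |1 − -10| = 11 m
2–4 s: |Δx| = |1 − 1| = 0 m
4–7 s: |Δx| = |-10 − 1| = 11 m
Total path = 22 m; average speed = 22/7 = 22/7 m/s.

22/7 m/s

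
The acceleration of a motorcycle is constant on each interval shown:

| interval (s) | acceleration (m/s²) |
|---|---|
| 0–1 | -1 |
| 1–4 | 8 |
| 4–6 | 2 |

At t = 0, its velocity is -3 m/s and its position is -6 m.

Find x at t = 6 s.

On each constant-a segment, Δv = aΔt and Δx = v₀Δt + ½aΔt²; chain segment to segment.
0–1 s: v starts -3 m/s; Δx = -3·1 + ½·-1·1² = -3.5 m; v ends -4 m/s.
1–4 s: v starts -4 m/s; Δx = -4·3 + ½·8·3² = 24 m; v ends 20 m/s.
4–6 s: v starts 20 m/s; Δx = 20·2 + ½·2·2² = 44 m; v ends 24 m/s.
x(6) = -6 + Σ Δx = 58.5 m.

58.5 m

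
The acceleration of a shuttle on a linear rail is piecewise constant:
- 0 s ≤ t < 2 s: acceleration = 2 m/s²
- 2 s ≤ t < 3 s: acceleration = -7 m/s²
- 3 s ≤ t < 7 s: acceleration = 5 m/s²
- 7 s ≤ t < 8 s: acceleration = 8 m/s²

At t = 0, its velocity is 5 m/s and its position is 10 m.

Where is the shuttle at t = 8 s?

103.5 m

On each constant-a segment, Δv = aΔt and Δx = v₀Δt + ½aΔt²; chain segment to segment.
0–2 s: v starts 5 m/s; Δx = 5·2 + ½·2·2² = 14 m; v ends 9 m/s.
2–3 s: v starts 9 m/s; Δx = 9·1 + ½·-7·1² = 5.5 m; v ends 2 m/s.
3–7 s: v starts 2 m/s; Δx = 2·4 + ½·5·4² = 48 m; v ends 22 m/s.
7–8 s: v starts 22 m/s; Δx = 22·1 + ½·8·1² = 26 m; v ends 30 m/s.
x(8) = 10 + Σ Δx = 103.5 m.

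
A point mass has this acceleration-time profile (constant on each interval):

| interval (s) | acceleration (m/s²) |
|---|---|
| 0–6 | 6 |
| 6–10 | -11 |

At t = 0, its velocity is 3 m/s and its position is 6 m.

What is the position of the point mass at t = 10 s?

On each constant-a segment, Δv = aΔt and Δx = v₀Δt + ½aΔt²; chain segment to segment.
0–6 s: v starts 3 m/s; Δx = 3·6 + ½·6·6² = 126 m; v ends 39 m/s.
6–10 s: v starts 39 m/s; Δx = 39·4 + ½·-11·4² = 68 m; v ends -5 m/s.
x(10) = 6 + Σ Δx = 200 m.

200 m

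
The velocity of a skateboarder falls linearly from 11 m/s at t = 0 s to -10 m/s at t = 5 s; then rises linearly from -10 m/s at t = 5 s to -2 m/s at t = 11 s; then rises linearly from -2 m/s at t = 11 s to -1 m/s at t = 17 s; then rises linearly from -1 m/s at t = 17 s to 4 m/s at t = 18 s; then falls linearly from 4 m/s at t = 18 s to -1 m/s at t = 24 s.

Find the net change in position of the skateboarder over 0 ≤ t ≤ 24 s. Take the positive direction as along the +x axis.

-32 m

Net displacement equals the area under the velocity-time graph (areas below the axis count negative).
0–5 s: ½(11 + -10)(5) = 2.5 m
5–11 s: ½(-10 + -2)(6) = -36 m
11–17 s: ½(-2 + -1)(6) = -9 m
17–18 s: ½(-1 + 4)(1) = 1.5 m
18–24 s: ½(4 + -1)(6) = 9 m
Net displacement = -32 m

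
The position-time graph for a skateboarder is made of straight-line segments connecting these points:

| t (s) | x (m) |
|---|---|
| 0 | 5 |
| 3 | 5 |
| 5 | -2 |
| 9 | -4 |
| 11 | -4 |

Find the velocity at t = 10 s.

Velocity is the slope of the x-t graph on 9–11 s: (-4 − -4)/(11 − 9) = 0 m/s.

0 m/s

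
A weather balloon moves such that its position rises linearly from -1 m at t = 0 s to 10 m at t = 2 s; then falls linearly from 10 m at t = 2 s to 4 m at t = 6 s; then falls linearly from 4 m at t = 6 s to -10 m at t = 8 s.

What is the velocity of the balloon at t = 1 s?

5.5 m/s

Velocity is the slope of the x-t graph on 0–2 s: (10 − -1)/(2 − 0) = 5.5 m/s.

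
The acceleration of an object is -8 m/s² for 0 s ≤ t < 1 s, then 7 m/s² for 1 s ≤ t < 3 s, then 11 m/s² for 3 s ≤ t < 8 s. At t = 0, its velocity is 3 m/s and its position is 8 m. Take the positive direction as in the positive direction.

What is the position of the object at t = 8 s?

193.5 m

On each constant-a segment, Δv = aΔt and Δx = v₀Δt + ½aΔt²; chain segment to segment.
0–1 s: v starts 3 m/s; Δx = 3·1 + ½·-8·1² = -1 m; v ends -5 m/s.
1–3 s: v starts -5 m/s; Δx = -5·2 + ½·7·2² = 4 m; v ends 9 m/s.
3–8 s: v starts 9 m/s; Δx = 9·5 + ½·11·5² = 182.5 m; v ends 64 m/s.
x(8) = 8 + Σ Δx = 193.5 m.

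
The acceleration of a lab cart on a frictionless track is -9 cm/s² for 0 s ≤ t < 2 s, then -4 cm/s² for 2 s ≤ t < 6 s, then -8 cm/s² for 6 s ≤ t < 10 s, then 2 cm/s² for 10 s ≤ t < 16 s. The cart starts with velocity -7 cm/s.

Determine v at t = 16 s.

Δv equals the area under the a-t graph; then v = v₀ + Δv.
0–2 s: -9 × 2 = -18 cm/s
2–6 s: -4 × 4 = -16 cm/s
6–10 s: -8 × 4 = -32 cm/s
10–16 s: 2 × 6 = 12 cm/s
Δv = -54 cm/s, so v(16) = -7 + (-54) = -61 cm/s.

-61 cm/s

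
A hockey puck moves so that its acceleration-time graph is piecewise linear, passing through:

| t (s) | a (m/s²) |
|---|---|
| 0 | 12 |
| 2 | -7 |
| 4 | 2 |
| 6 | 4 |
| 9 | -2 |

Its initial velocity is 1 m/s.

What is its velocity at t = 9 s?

Δv equals the area under the a-t graph; then v = v₀ + Δv.
0–2 s: ½(12 + -7)(2) = 5 m/s
2–4 s: ½(-7 + 2)(2) = -5 m/s
4–6 s: ½(2 + 4)(2) = 6 m/s
6–9 s: ½(4 + -2)(3) = 3 m/s
Δv = 9 m/s, so v(9) = 1 + (9) = 10 m/s.

10 m/s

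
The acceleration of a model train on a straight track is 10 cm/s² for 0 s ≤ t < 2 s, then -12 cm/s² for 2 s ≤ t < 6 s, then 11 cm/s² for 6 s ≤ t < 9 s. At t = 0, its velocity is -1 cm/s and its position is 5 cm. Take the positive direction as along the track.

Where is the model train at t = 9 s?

-34.5 cm

On each constant-a segment, Δv = aΔt and Δx = v₀Δt + ½aΔt²; chain segment to segment.
0–2 s: v starts -1 cm/s; Δx = -1·2 + ½·10·2² = 18 cm; v ends 19 cm/s.
2–6 s: v starts 19 cm/s; Δx = 19·4 + ½·-12·4² = -20 cm; v ends -29 cm/s.
6–9 s: v starts -29 cm/s; Δx = -29·3 + ½·11·3² = -37.5 cm; v ends 4 cm/s.
x(9) = 5 + Σ Δx = -34.5 cm.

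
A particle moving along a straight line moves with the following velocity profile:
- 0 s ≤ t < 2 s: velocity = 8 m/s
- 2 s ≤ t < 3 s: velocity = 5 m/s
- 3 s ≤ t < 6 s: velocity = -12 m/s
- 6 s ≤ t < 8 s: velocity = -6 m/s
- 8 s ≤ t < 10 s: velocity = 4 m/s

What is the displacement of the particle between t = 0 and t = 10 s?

Net displacement equals the area under the velocity-time graph (areas below the axis count negative).
0–2 s: 8 × 2 = 16 m
2–3 s: 5 × 1 = 5 m
3–6 s: -12 × 3 = -36 m
6–8 s: -6 × 2 = -12 m
8–10 s: 4 × 2 = 8 m
Net displacement = -19 m

-19 m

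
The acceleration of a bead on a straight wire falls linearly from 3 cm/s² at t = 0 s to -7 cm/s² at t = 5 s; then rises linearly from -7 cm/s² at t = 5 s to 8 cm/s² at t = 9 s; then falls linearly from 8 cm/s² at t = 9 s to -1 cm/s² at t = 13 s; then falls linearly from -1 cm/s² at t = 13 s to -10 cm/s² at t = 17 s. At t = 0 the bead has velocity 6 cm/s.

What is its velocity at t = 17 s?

-10 cm/s

Δv equals the area under the a-t graph; then v = v₀ + Δv.
0–5 s: ½(3 + -7)(5) = -10 cm/s
5–9 s: ½(-7 + 8)(4) = 2 cm/s
9–13 s: ½(8 + -1)(4) = 14 cm/s
13–17 s: ½(-1 + -10)(4) = -22 cm/s
Δv = -16 cm/s, so v(17) = 6 + (-16) = -10 cm/s.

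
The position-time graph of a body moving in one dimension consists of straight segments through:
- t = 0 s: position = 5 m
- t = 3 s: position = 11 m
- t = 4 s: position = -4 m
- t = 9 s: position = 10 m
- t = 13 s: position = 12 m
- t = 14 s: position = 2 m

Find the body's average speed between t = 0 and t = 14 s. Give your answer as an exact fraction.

47/14 m/s

Average speed = (total path length)/(elapsed time); on a piecewise-linear x-t graph the path length is Σ|Δx|.
0–3 s: |Δx| = |11 − 5| = 6 m
3–4 s: |Δx| = |-4 − 11| = 15 m
4–9 s: |Δx| = |10 − -4| = 14 m
9–13 s: |Δx| = |12 − 10| = 2 m
13–14 s: |Δx| = |2 − 12| = 10 m
Total path = 47 m; average speed = 47/14 = 47/14 m/s.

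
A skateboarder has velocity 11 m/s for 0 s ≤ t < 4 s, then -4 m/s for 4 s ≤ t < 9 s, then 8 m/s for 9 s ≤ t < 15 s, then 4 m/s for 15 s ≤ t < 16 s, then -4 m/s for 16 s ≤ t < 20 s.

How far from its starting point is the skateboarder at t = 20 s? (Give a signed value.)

Net displacement equals the area under the velocity-time graph (areas below the axis count negative).
0–4 s: 11 × 4 = 44 m
4–9 s: -4 × 5 = -20 m
9–15 s: 8 × 6 = 48 m
15–16 s: 4 × 1 = 4 m
16–20 s: -4 × 4 = -16 m
Net displacement = 60 m

60 m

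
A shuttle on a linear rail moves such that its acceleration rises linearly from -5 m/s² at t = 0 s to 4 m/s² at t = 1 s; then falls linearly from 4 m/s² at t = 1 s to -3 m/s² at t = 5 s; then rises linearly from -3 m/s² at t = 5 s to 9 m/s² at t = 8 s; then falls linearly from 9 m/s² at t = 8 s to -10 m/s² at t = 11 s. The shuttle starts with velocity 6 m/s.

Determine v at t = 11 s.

Δv equals the area under the a-t graph; then v = v₀ + Δv.
0–1 s: ½(-5 + 4)(1) = -0.5 m/s
1–5 s: ½(4 + -3)(4) = 2 m/s
5–8 s: ½(-3 + 9)(3) = 9 m/s
8–11 s: ½(9 + -10)(3) = -1.5 m/s
Δv = 9 m/s, so v(11) = 6 + (9) = 15 m/s.

15 m/s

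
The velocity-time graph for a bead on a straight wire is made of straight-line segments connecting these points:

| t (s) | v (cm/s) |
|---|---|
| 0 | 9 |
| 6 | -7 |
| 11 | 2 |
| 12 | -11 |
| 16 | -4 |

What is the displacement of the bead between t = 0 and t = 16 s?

Net displacement equals the area under the velocity-time graph (areas below the axis count negative).
0–6 s: ½(9 + -7)(6) = 6 cm
6–11 s: ½(-7 + 2)(5) = -12.5 cm
11–12 s: ½(2 + -11)(1) = -4.5 cm
12–16 s: ½(-11 + -4)(4) = -30 cm
Net displacement = -41 cm

-41 cm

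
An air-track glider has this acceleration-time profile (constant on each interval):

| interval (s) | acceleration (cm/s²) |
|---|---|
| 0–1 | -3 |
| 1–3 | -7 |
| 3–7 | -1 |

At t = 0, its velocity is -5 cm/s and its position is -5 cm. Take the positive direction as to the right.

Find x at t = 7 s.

On each constant-a segment, Δv = aΔt and Δx = v₀Δt + ½aΔt²; chain segment to segment.
0–1 s: v starts -5 cm/s; Δx = -5·1 + ½·-3·1² = -6.5 cm; v ends -8 cm/s.
1–3 s: v starts -8 cm/s; Δx = -8·2 + ½·-7·2² = -30 cm; v ends -22 cm/s.
3–7 s: v starts -22 cm/s; Δx = -22·4 + ½·-1·4² = -96 cm; v ends -26 cm/s.
x(7) = -5 + Σ Δx = -137.5 cm.

-137.5 cm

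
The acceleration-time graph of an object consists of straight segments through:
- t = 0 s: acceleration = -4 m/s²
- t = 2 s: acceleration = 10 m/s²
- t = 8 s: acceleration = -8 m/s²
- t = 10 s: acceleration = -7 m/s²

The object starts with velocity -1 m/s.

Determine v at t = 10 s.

Δv equals the area under the a-t graph; then v = v₀ + Δv.
0–2 s: ½(-4 + 10)(2) = 6 m/s
2–8 s: ½(10 + -8)(6) = 6 m/s
8–10 s: ½(-8 + -7)(2) = -15 m/s
Δv = -3 m/s, so v(10) = -1 + (-3) = -4 m/s.

-4 m/s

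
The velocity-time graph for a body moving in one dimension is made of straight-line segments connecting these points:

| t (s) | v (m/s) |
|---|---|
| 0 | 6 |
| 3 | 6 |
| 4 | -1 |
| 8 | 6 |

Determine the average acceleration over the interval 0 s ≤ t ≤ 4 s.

-1.75 m/s²

Average acceleration = Δv/Δt = (-1 − 6)/(4 − 0) = -1.75 m/s².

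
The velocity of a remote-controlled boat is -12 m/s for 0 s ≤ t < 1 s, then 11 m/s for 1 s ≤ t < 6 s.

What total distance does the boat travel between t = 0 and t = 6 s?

67 m

Distance (not displacement) is the total path length: add the absolute areas under v-t.
0–1 s: |-12| × 1 = 12 m
1–6 s: |11| × 5 = 55 m
Total distance = 67 m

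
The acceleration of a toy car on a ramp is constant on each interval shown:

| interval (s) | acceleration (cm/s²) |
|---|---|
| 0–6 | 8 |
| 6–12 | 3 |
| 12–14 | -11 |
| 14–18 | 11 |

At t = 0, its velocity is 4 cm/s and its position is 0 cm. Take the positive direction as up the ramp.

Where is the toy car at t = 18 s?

On each constant-a segment, Δv = aΔt and Δx = v₀Δt + ½aΔt²; chain segment to segment.
0–6 s: v starts 4 cm/s; Δx = 4·6 + ½·8·6² = 168 cm; v ends 52 cm/s.
6–12 s: v starts 52 cm/s; Δx = 52·6 + ½·3·6² = 366 cm; v ends 70 cm/s.
12–14 s: v starts 70 cm/s; Δx = 70·2 + ½·-11·2² = 118 cm; v ends 48 cm/s.
14–18 s: v starts 48 cm/s; Δx = 48·4 + ½·11·4² = 280 cm; v ends 92 cm/s.
x(18) = 0 + Σ Δx = 932 cm.

932 cm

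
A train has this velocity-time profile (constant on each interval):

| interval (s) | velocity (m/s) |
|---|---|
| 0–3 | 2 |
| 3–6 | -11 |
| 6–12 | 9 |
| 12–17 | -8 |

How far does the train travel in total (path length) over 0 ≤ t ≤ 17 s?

133 m

Total distance travelled is ∫|v| dt — sum the magnitudes of each area piece.
0–3 s: |2| × 3 = 6 m
3–6 s: |-11| × 3 = 33 m
6–12 s: |9| × 6 = 54 m
12–17 s: |-8| × 5 = 40 m
Total distance = 133 m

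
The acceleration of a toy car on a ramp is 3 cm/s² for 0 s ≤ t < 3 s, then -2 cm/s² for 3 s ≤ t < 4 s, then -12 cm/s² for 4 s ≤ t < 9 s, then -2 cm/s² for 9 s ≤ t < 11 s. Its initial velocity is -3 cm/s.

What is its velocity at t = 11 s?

-60 cm/s

Δv equals the area under the a-t graph; then v = v₀ + Δv.
0–3 s: 3 × 3 = 9 cm/s
3–4 s: -2 × 1 = -2 cm/s
4–9 s: -12 × 5 = -60 cm/s
9–11 s: -2 × 2 = -4 cm/s
Δv = -57 cm/s, so v(11) = -3 + (-57) = -60 cm/s.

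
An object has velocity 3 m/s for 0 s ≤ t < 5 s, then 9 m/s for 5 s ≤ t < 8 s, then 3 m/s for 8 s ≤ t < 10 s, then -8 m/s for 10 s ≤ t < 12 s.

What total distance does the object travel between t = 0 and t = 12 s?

Distance (not displacement) is the total path length: add the absolute areas under v-t.
0–5 s: |3| × 5 = 15 m
5–8 s: |9| × 3 = 27 m
8–10 s: |3| × 2 = 6 m
10–12 s: |-8| × 2 = 16 m
Total distance = 64 m

64 m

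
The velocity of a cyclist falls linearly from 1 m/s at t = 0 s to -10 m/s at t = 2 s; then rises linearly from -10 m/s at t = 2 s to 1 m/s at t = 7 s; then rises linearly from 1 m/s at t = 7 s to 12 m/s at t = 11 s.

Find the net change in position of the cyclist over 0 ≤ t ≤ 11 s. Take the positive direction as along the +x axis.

-5.5 m

Displacement is the signed area under the v-t curve.
0–2 s: ½(1 + -10)(2) = -9 m
2–7 s: ½(-10 + 1)(5) = -22.5 m
7–11 s: ½(1 + 12)(4) = 26 m
Net displacement = -5.5 m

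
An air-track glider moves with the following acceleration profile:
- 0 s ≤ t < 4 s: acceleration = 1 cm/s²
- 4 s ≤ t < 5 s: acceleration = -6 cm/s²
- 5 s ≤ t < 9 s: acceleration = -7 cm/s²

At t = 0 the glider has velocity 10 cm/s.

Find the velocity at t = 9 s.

Δv equals the area under the a-t graph; then v = v₀ + Δv.
0–4 s: 1 × 4 = 4 cm/s
4–5 s: -6 × 1 = -6 cm/s
5–9 s: -7 × 4 = -28 cm/s
Δv = -30 cm/s, so v(9) = 10 + (-30) = -20 cm/s.

-20 cm/s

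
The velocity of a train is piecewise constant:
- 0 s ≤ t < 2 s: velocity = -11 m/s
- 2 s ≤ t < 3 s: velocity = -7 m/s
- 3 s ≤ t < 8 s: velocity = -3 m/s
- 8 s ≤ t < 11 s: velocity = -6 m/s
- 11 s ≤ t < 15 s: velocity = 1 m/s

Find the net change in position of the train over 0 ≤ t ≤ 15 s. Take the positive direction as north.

-58 m

Displacement is the signed area under the v-t curve.
0–2 s: -11 × 2 = -22 m
2–3 s: -7 × 1 = -7 m
3–8 s: -3 × 5 = -15 m
8–11 s: -6 × 3 = -18 m
11–15 s: 1 × 4 = 4 m
Net displacement = -58 m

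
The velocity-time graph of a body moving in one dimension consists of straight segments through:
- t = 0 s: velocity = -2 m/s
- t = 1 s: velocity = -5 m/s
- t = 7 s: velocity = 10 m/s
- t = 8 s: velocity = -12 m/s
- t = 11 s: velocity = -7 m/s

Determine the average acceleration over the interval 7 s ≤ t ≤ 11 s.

Average acceleration = Δv/Δt = (-7 − 10)/(11 − 7) = -4.25 m/s².

-4.25 m/s²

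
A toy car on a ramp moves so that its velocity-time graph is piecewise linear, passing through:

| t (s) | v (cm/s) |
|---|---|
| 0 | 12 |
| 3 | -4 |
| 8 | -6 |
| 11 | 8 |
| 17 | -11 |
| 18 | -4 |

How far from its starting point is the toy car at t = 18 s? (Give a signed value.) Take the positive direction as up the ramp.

Net displacement equals the area under the velocity-time graph (areas below the axis count negative).
0–3 s: ½(12 + -4)(3) = 12 cm
3–8 s: ½(-4 + -6)(5) = -25 cm
8–11 s: ½(-6 + 8)(3) = 3 cm
11–17 s: ½(8 + -11)(6) = -9 cm
17–18 s: ½(-11 + -4)(1) = -7.5 cm
Net displacement = -26.5 cm

-26.5 cm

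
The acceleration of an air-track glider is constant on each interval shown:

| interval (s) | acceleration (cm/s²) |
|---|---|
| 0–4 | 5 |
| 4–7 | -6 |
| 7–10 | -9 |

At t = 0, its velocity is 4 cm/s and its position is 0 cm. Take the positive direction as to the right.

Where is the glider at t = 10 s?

On each constant-a segment, Δv = aΔt and Δx = v₀Δt + ½aΔt²; chain segment to segment.
0–4 s: v starts 4 cm/s; Δx = 4·4 + ½·5·4² = 56 cm; v ends 24 cm/s.
4–7 s: v starts 24 cm/s; Δx = 24·3 + ½·-6·3² = 45 cm; v ends 6 cm/s.
7–10 s: v starts 6 cm/s; Δx = 6·3 + ½·-9·3² = -22.5 cm; v ends -21 cm/s.
x(10) = 0 + Σ Δx = 78.5 cm.

78.5 cm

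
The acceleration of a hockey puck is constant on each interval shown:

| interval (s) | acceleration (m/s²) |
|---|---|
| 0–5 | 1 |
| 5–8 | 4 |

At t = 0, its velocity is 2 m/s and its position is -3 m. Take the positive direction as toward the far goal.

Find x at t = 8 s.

On each constant-a segment, Δv = aΔt and Δx = v₀Δt + ½aΔt²; chain segment to segment.
0–5 s: v starts 2 m/s; Δx = 2·5 + ½·1·5² = 22.5 m; v ends 7 m/s.
5–8 s: v starts 7 m/s; Δx = 7·3 + ½·4·3² = 39 m; v ends 19 m/s.
x(8) = -3 + Σ Δx = 58.5 m.

58.5 m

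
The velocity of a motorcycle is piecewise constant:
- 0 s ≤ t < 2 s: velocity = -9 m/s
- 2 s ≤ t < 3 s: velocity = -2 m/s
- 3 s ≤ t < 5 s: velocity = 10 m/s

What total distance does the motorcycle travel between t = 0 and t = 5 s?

Total distance travelled is ∫|v| dt — sum the magnitudes of each area piece.
0–2 s: |-9| × 2 = 18 m
2–3 s: |-2| × 1 = 2 m
3–5 s: |10| × 2 = 20 m
Total distance = 40 m

40 m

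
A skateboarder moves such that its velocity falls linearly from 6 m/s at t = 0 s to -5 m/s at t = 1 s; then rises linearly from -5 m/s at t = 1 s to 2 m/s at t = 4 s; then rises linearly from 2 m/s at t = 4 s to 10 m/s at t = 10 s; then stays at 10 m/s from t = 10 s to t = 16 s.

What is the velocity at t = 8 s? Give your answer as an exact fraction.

22/3 m/s

On 4–10 s the graph is linear from 2 to 10 m/s: v(8) = 2 + (10 − 2)·(8 − 4)/(10 − 4) = 22/3 m/s.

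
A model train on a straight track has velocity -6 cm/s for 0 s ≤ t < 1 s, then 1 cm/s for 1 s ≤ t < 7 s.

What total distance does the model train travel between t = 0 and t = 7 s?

Total distance travelled is ∫|v| dt — sum the magnitudes of each area piece.
0–1 s: |-6| × 1 = 6 cm
1–7 s: |1| × 6 = 6 cm
Total distance = 12 cm

12 cm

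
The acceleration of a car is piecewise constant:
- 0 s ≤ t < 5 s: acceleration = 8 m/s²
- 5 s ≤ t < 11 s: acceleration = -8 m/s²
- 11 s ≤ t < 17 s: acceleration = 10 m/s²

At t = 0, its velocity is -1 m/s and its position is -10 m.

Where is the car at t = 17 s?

301 m

On each constant-a segment, Δv = aΔt and Δx = v₀Δt + ½aΔt²; chain segment to segment.
0–5 s: v starts -1 m/s; Δx = -1·5 + ½·8·5² = 95 m; v ends 39 m/s.
5–11 s: v starts 39 m/s; Δx = 39·6 + ½·-8·6² = 90 m; v ends -9 m/s.
11–17 s: v starts -9 m/s; Δx = -9·6 + ½·10·6² = 126 m; v ends 51 m/s.
x(17) = -10 + Σ Δx = 301 m.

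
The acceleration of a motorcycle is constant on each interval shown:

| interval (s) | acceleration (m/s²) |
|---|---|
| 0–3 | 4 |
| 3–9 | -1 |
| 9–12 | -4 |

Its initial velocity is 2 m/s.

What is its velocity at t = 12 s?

-4 m/s

Δv equals the area under the a-t graph; then v = v₀ + Δv.
0–3 s: 4 × 3 = 12 m/s
3–9 s: -1 × 6 = -6 m/s
9–12 s: -4 × 3 = -12 m/s
Δv = -6 m/s, so v(12) = 2 + (-6) = -4 m/s.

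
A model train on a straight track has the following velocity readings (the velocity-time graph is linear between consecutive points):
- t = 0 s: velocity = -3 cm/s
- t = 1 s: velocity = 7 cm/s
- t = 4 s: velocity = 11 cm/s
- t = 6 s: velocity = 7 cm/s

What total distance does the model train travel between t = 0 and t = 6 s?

47.9 cm

Total distance travelled is ∫|v| dt — sum the magnitudes of each area piece.
0–1 s: v = 0 at t = 0.3 s; triangle areas 0.45 + 2.45 = 2.9 cm
1–4 s: |½(7 + 11)(3)| = 27 cm
4–6 s: |½(11 + 7)(2)| = 18 cm
Total distance = 47.9 cm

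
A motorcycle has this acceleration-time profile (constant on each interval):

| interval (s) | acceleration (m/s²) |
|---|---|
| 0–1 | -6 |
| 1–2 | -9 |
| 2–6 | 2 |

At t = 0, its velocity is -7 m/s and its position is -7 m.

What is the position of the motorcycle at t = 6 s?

-106.5 m

On each constant-a segment, Δv = aΔt and Δx = v₀Δt + ½aΔt²; chain segment to segment.
0–1 s: v starts -7 m/s; Δx = -7·1 + ½·-6·1² = -10 m; v ends -13 m/s.
1–2 s: v starts -13 m/s; Δx = -13·1 + ½·-9·1² = -17.5 m; v ends -22 m/s.
2–6 s: v starts -22 m/s; Δx = -22·4 + ½·2·4² = -72 m; v ends -14 m/s.
x(6) = -7 + Σ Δx = -106.5 m.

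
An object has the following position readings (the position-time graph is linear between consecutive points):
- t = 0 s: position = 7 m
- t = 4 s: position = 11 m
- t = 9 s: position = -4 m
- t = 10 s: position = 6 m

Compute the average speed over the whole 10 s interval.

Average speed = (total path length)/(elapsed time); on a piecewise-linear x-t graph the path length is Σ|Δx|.
0–4 s: |Δx| = |11 − 7| = 4 m
4–9 s: |Δx| = |-4 − 11| = 15 m
9–10 s: |Δx| = |6 − -4| = 10 m
Total path = 29 m; average speed = 29/10 = 2.9 m/s.

2.9 m/s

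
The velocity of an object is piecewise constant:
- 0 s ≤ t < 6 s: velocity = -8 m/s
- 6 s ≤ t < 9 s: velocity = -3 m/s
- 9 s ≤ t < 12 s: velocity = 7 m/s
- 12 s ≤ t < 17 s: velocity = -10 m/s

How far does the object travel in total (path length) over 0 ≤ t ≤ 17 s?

Distance (not displacement) is the total path length: add the absolute areas under v-t.
0–6 s: |-8| × 6 = 48 m
6–9 s: |-3| × 3 = 9 m
9–12 s: |7| × 3 = 21 m
12–17 s: |-10| × 5 = 50 m
Total distance = 128 m

128 m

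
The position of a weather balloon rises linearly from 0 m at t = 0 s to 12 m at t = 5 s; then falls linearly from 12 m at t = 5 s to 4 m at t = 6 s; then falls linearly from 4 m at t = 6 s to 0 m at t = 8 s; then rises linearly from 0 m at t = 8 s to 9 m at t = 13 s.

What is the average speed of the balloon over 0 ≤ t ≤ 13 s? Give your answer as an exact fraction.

Average speed = (total path length)/(elapsed time); on a piecewise-linear x-t graph the path length is Σ|Δx|.
0–5 s: |Δx| = |12 − 0| = 12 m
5–6 s: |Δx| = |4 − 12| = 8 m
6–8 s: |Δx| = |0 − 4| = 4 m
8–13 s: |Δx| = |9 − 0| = 9 m
Total path = 33 m; average speed = 33/13 = 33/13 m/s.

33/13 m/s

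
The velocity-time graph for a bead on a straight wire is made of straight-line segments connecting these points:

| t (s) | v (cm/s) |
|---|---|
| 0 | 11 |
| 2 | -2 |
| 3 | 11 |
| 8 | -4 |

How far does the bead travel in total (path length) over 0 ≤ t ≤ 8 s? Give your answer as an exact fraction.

1453/39 cm

Total distance travelled is ∫|v| dt — sum the magnitudes of each area piece.
0–2 s: v = 0 at t = 22/13 s; triangle areas 121/13 + 4/13 = 125/13 cm
2–3 s: v = 0 at t = 28/13 s; triangle areas 2/13 + 121/26 = 125/26 cm
3–8 s: v = 0 at t = 20/3 s; triangle areas 121/6 + 8/3 = 137/6 cm
Total distance = 1453/39 cm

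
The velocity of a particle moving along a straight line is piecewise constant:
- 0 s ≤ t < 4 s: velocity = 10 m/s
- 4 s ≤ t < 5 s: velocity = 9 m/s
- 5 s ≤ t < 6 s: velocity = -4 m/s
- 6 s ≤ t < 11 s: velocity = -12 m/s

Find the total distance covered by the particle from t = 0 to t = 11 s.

Total distance travelled is ∫|v| dt — sum the magnitudes of each area piece.
0–4 s: |10| × 4 = 40 m
4–5 s: |9| × 1 = 9 m
5–6 s: |-4| × 1 = 4 m
6–11 s: |-12| × 5 = 60 m
Total distance = 113 m

113 m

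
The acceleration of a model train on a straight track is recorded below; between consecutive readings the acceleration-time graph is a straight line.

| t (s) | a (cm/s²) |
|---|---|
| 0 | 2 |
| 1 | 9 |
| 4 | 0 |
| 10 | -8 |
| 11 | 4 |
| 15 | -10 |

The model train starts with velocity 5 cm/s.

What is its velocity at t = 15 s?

Δv equals the area under the a-t graph; then v = v₀ + Δv.
0–1 s: ½(2 + 9)(1) = 5.5 cm/s
1–4 s: ½(9 + 0)(3) = 13.5 cm/s
4–10 s: ½(0 + -8)(6) = -24 cm/s
10–11 s: ½(-8 + 4)(1) = -2 cm/s
11–15 s: ½(4 + -10)(4) = -12 cm/s
Δv = -19 cm/s, so v(15) = 5 + (-19) = -14 cm/s.

-14 cm/s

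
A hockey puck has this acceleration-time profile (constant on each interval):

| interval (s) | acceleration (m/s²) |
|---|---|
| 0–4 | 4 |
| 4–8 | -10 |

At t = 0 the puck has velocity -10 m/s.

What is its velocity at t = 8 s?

-34 m/s

Δv equals the area under the a-t graph; then v = v₀ + Δv.
0–4 s: 4 × 4 = 16 m/s
4–8 s: -10 × 4 = -40 m/s
Δv = -24 m/s, so v(8) = -10 + (-24) = -34 m/s.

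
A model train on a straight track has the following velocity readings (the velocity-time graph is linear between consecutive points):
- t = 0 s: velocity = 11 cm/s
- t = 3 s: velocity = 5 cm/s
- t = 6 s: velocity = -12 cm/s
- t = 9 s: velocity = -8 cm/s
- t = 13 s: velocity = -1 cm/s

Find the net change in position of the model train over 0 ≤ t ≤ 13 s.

-34.5 cm

Displacement is the signed area under the v-t curve.
0–3 s: ½(11 + 5)(3) = 24 cm
3–6 s: ½(5 + -12)(3) = -10.5 cm
6–9 s: ½(-12 + -8)(3) = -30 cm
9–13 s: ½(-8 + -1)(4) = -18 cm
Net displacement = -34.5 cm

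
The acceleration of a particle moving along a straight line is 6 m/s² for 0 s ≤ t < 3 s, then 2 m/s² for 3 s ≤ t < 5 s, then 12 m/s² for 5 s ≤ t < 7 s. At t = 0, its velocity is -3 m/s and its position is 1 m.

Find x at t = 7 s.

115 m

On each constant-a segment, Δv = aΔt and Δx = v₀Δt + ½aΔt²; chain segment to segment.
0–3 s: v starts -3 m/s; Δx = -3·3 + ½·6·3² = 18 m; v ends 15 m/s.
3–5 s: v starts 15 m/s; Δx = 15·2 + ½·2·2² = 34 m; v ends 19 m/s.
5–7 s: v starts 19 m/s; Δx = 19·2 + ½·12·2² = 62 m; v ends 43 m/s.
x(7) = 1 + Σ Δx = 115 m.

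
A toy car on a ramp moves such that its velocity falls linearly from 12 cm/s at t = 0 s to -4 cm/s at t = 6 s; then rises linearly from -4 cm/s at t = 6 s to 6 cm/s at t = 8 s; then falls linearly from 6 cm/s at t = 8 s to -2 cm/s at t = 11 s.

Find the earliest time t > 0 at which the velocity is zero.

t = 4.5 s

v changes sign on 0–6 s (from 12 to -4); the graph is linear there, so v = 0 at t = 0 + (-12)·(6 − 0)/(-4 − 12) = 4.5 s.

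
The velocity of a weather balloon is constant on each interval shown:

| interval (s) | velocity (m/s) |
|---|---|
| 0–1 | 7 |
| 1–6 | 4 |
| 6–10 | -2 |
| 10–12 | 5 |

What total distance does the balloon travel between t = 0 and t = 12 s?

Distance (not displacement) is the total path length: add the absolute areas under v-t.
0–1 s: |7| × 1 = 7 m
1–6 s: |4| × 5 = 20 m
6–10 s: |-2| × 4 = 8 m
10–12 s: |5| × 2 = 10 m
Total distance = 45 m

45 m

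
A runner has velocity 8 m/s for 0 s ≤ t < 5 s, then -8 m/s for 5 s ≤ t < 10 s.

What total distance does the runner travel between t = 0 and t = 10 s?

80 m

Total distance travelled is ∫|v| dt — sum the magnitudes of each area piece.
0–5 s: |8| × 5 = 40 m
5–10 s: |-8| × 5 = 40 m
Total distance = 80 m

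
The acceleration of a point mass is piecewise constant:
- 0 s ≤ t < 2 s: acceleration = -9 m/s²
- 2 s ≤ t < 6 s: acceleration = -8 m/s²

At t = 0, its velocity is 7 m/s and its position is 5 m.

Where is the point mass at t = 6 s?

-107 m

On each constant-a segment, Δv = aΔt and Δx = v₀Δt + ½aΔt²; chain segment to segment.
0–2 s: v starts 7 m/s; Δx = 7·2 + ½·-9·2² = -4 m; v ends -11 m/s.
2–6 s: v starts -11 m/s; Δx = -11·4 + ½·-8·4² = -108 m; v ends -43 m/s.
x(6) = 5 + Σ Δx = -107 m.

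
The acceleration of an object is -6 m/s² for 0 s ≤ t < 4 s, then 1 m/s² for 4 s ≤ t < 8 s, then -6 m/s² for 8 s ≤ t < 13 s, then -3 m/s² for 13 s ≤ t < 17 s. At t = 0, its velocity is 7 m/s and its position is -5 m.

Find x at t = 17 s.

-421 m

On each constant-a segment, Δv = aΔt and Δx = v₀Δt + ½aΔt²; chain segment to segment.
0–4 s: v starts 7 m/s; Δx = 7·4 + ½·-6·4² = -20 m; v ends -17 m/s.
4–8 s: v starts -17 m/s; Δx = -17·4 + ½·1·4² = -60 m; v ends -13 m/s.
8–13 s: v starts -13 m/s; Δx = -13·5 + ½·-6·5² = -140 m; v ends -43 m/s.
13–17 s: v starts -43 m/s; Δx = -43·4 + ½·-3·4² = -196 m; v ends -55 m/s.
x(17) = -5 + Σ Δx = -421 m.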